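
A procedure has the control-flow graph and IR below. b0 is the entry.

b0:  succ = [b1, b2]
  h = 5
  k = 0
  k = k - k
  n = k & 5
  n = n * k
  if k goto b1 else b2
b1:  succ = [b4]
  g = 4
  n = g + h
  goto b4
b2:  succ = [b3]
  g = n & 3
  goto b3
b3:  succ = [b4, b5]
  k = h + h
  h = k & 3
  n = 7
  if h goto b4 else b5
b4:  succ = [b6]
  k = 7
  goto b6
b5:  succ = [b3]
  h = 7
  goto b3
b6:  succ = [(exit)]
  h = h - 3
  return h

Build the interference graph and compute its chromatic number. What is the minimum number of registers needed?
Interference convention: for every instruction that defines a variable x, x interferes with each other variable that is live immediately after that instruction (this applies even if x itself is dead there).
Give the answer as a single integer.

Per-block:
  b0: {h,k,n} / ∅
  b1: {g,n} / {h}
  b2: {g} / {n}
  b3: {h,k,n} / {h}
  b4: {k} / ∅
  b5: {h} / ∅
  b6: {h} / {h}

Backward fixpoint:
  live b0: ∅→{h,n}
  live b1: {h}→{h}
  live b2: {h,n}→{h}
  live b3: {h}→{h}
  live b4: {h}→{h}
  live b5: ∅→{h}
  live b6: {h}→∅

Conflict graph:
  g — {h}
  h — {g,k,n}
  k — {h,n}
  n — {h,k}

Chromatic number:
  lower bound: {h,k,n} mutually conflict ⇒ χ ≥ 3
  3-colouring: R0={h}  R1={g,k}  R2={n}
  χ = 3

Answer: 3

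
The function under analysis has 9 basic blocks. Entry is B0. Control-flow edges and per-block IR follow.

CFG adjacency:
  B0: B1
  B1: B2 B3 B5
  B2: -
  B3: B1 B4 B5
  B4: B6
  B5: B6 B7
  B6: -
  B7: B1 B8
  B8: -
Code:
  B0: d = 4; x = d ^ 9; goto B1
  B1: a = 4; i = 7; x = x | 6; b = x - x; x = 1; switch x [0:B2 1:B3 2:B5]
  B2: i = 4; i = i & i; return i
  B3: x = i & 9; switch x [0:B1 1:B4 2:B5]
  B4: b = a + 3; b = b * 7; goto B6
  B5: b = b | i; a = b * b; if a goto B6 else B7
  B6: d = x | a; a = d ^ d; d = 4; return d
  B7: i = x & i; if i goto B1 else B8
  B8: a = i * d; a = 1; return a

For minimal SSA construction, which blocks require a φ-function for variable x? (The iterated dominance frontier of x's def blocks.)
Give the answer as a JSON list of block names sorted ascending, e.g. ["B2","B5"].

Answer: ["B1", "B5", "B6"]

Working:
idom tree: B1←B0 B2←B1 B3←B1 B4←B3 B5←B1 B6←B1 B7←B5 B8←B7
Dom at joins:
  B1: preds {B0,B3,B7}: {B0} ∩ {B0,B1,B3} ∩ {B0,B1,B5,B7} = {B0}; idom=B0
  B5: preds {B1,B3}: {B0,B1} ∩ {B0,B1,B3} = {B0,B1}; idom=B1
  B6: preds {B4,B5}: {B0,B1,B3,B4} ∩ {B0,B1,B5} = {B0,B1}; idom=B1

DF walk-up:
  B1←B0: walk · to B0
  B1←B3: walk B3→B1 to B0
  B1←B7: walk B7→B5→B1 to B0
  B5←B1: walk · to B1
  B5←B3: walk B3 to B1
  B6←B4: walk B4→B3 to B1
  B6←B5: walk B5 to B1
  B0 → ∅
  B1 → {B1}
  B2 → ∅
  B3 → {B1,B5,B6}
  B4 → {B6}
  B5 → {B1,B6}
  B6 → ∅
  B7 → {B1}
  B8 → ∅

φ for x: defs {B0,B1,B3}
  DF⁺ = {B1,B5,B6}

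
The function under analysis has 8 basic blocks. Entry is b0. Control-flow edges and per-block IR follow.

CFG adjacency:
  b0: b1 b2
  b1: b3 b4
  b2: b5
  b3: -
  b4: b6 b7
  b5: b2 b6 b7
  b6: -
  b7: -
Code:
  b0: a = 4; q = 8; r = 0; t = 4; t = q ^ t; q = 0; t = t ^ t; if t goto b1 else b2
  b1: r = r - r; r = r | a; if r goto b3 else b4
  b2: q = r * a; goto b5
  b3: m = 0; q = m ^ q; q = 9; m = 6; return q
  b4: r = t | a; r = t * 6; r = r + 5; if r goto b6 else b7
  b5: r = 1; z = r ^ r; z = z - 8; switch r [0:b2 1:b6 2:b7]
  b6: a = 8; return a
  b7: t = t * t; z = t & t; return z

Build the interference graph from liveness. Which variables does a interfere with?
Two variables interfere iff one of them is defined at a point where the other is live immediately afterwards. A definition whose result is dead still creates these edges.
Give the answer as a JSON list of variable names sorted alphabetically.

Block summaries:
  b0: def={a,q,r,t} ue=∅
  b1: def={r} ue={a,r}
  b2: def={q} ue={a,r}
  b3: def={m,q} ue={q}
  b4: def={r} ue={a,t}
  b5: def={r,z} ue=∅
  b6: def={a} ue=∅
  b7: def={t,z} ue={t}

Live sets:
  b0 li=∅ lo={a,q,r,t}
  b1 li={a,q,r,t} lo={a,q,t}
  b2 li={a,r,t} lo={a,t}
  b3 li={q} lo=∅
  b4 li={a,t} lo={t}
  b5 li={a,t} lo={a,r,t}
  b6 li=∅ lo=∅
  b7 li={t} lo=∅

Interference:
  a — {q,r,t,z}
  m — {q}
  q — {a,m,r,t}
  r — {a,q,t,z}
  t — {a,q,r,z}
  z — {a,r,t}

N(a) = ["q", "r", "t", "z"]

Answer: ["q", "r", "t", "z"]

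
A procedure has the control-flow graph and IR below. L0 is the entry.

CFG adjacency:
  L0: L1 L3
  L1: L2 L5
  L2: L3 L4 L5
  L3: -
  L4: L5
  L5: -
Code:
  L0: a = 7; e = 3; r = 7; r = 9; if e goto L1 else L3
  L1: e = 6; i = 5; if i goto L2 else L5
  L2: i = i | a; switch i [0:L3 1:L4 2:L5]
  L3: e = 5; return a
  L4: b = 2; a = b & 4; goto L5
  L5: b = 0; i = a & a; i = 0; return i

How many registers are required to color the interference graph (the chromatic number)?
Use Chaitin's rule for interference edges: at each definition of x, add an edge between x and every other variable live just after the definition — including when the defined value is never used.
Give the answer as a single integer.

Answer: 3

Working:
def/use:
  L0: {a,e,r} / ∅
  L1: {e,i} / ∅
  L2: {i} / {a,i}
  L3: {e} / {a}
  L4: {a,b} / ∅
  L5: {b,i} / {a}

Backward fixpoint:
  live L0: ∅→{a}
  live L1: {a}→{a,i}
  live L2: {a,i}→{a}
  live L3: {a}→∅
  live L4: ∅→{a}
  live L5: {a}→∅

Interference:
  a: {b,e,i,r}
  b: {a}
  e: {a,r}
  i: {a}
  r: {a,e}

Registers:
  clique {a,e,r} ⇒ need ≥ 3
  3-colouring: r0={a}  r1={b,e,i}  r2={r}
  χ = 3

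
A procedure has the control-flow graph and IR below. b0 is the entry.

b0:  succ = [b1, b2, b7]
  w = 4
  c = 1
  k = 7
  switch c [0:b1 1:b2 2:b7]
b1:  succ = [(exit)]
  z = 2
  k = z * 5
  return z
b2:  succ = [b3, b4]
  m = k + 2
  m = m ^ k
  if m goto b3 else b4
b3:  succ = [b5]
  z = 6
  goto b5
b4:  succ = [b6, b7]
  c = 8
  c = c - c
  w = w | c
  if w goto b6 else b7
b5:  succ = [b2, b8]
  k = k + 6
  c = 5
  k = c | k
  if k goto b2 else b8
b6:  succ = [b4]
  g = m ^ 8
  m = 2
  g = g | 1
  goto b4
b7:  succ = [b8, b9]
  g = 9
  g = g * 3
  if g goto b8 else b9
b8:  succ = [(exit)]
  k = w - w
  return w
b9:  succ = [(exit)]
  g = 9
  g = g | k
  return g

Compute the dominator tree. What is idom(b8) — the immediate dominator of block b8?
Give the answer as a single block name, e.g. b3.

idom tree: b1←b0 b2←b0 b3←b2 b4←b2 b5←b3 b6←b4 b7←b0 b8←b0 b9←b7
Join-block Dom:
  b2: preds {b0,b5}: {b0} ∩ {b0,b2,b3,b5} = {b0}; idom=b0
  b4: preds {b2,b6}: {b0,b2} ∩ {b0,b2,b4,b6} = {b0,b2}; idom=b2
  b7: preds {b0,b4}: {b0} ∩ {b0,b2,b4} = {b0}; idom=b0
  b8: preds {b5,b7}: {b0,b2,b3,b5} ∩ {b0,b7} = {b0}; idom=b0

idom(b8) = b0

Answer: b0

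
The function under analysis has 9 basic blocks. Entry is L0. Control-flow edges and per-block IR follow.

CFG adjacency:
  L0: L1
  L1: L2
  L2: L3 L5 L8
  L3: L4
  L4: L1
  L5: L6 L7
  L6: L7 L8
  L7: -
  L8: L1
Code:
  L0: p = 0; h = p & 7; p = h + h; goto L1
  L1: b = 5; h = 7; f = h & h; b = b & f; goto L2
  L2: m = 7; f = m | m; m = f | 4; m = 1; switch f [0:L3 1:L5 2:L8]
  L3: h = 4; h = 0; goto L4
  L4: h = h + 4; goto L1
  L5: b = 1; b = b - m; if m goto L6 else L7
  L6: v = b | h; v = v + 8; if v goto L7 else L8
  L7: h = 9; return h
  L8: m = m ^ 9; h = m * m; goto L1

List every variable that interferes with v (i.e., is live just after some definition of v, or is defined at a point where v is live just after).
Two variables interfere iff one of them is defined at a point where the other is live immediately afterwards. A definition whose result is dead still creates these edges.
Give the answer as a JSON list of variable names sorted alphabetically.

def/use:
  L0: def={h,p} ue=∅
  L1: def={b,f,h} ue=∅
  L2: def={f,m} ue=∅
  L3: def={h} ue=∅
  L4: def={h} ue={h}
  L5: def={b} ue={m}
  L6: def={v} ue={b,h}
  L7: def={h} ue=∅
  L8: def={h,m} ue={m}

Live sets:
  live L0: ∅→∅
  live L1: ∅→{h}
  live L2: {h}→{h,m}
  live L3: ∅→{h}
  live L4: {h}→∅
  live L5: {h,m}→{b,h,m}
  live L6: {b,h,m}→{m}
  live L7: ∅→∅
  live L8: {m}→∅

Interfere edges:
  b: {f,h,m}
  f: {b,h,m}
  h: {b,f,m}
  m: {b,f,h,v}
  p: ∅
  v: {m}

N(v) = ["m"]

Answer: ["m"]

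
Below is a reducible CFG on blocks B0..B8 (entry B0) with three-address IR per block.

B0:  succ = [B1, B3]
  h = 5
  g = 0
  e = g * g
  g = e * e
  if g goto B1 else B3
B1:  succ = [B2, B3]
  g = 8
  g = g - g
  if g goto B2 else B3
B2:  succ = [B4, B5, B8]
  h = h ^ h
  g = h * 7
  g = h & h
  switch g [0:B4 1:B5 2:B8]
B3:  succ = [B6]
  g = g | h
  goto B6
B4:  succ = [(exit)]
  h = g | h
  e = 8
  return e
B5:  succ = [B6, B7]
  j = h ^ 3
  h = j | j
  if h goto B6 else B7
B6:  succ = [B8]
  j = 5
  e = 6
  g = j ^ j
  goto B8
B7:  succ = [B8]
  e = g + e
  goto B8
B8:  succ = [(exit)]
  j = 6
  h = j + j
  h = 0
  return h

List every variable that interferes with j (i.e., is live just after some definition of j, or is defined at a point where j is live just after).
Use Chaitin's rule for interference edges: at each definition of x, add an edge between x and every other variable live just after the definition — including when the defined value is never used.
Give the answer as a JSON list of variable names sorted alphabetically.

Answer: ["e", "g"]

Working:
def/use:
  B0: {e,g,h} / ∅
  B1: {g} / ∅
  B2: {g,h} / {h}
  B3: {g} / {g,h}
  B4: {e,h} / {g,h}
  B5: {h,j} / {h}
  B6: {e,g,j} / ∅
  B7: {e} / {e,g}
  B8: {h,j} / ∅

Backward fixpoint:
  B0 li=∅ lo={e,g,h}
  B1 li={e,h} lo={e,g,h}
  B2 li={e,h} lo={e,g,h}
  B3 li={g,h} lo=∅
  B4 li={g,h} lo=∅
  B5 li={e,g,h} lo={e,g}
  B6 li=∅ lo=∅
  B7 li={e,g} lo=∅
  B8 li=∅ lo=∅

Conflict graph:
  e — {g,h,j}
  g — {e,h,j}
  h — {e,g}
  j — {e,g}

N(j) = ["e", "g"]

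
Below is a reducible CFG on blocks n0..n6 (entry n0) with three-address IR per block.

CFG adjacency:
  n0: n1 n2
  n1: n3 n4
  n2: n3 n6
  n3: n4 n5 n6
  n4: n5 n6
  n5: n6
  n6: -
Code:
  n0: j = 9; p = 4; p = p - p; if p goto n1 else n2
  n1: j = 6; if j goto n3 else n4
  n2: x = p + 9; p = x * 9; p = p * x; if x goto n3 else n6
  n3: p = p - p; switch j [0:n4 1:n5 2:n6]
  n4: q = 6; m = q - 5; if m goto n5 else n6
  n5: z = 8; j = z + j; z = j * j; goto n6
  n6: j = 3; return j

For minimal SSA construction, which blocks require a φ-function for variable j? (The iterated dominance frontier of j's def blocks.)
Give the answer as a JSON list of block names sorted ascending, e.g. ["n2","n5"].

idom tree: n1←n0 n2←n0 n3←n0 n4←n0 n5←n0 n6←n0
Dom at joins:
  n3: preds {n1,n2}: {n0,n1} ∩ {n0,n2} = {n0}; idom=n0
  n4: preds {n1,n3}: {n0,n1} ∩ {n0,n3} = {n0}; idom=n0
  n5: preds {n3,n4}: {n0,n3} ∩ {n0,n4} = {n0}; idom=n0
  n6: preds {n2,n3,n4,n5}: {n0,n2} ∩ {n0,n3} ∩ {n0,n4} ∩ {n0,n5} = {n0}; idom=n0

DF walk-up:
  n3←n1: walk n1 to n0
  n3←n2: walk n2 to n0
  n4←n1: walk n1 to n0
  n4←n3: walk n3 to n0
  n5←n3: walk n3 to n0
  n5←n4: walk n4 to n0
  n6←n2: walk n2 to n0
  n6←n3: walk n3 to n0
  n6←n4: walk n4 to n0
  n6←n5: walk n5 to n0
  n0 → ∅
  n1 → {n3,n4}
  n2 → {n3,n6}
  n3 → {n4,n5,n6}
  n4 → {n5,n6}
  n5 → {n6}
  n6 → ∅

φ for j: defs {n0,n1,n5,n6}
  DF⁺ = {n3,n4,n5,n6}

Answer: ["n3", "n4", "n5", "n6"]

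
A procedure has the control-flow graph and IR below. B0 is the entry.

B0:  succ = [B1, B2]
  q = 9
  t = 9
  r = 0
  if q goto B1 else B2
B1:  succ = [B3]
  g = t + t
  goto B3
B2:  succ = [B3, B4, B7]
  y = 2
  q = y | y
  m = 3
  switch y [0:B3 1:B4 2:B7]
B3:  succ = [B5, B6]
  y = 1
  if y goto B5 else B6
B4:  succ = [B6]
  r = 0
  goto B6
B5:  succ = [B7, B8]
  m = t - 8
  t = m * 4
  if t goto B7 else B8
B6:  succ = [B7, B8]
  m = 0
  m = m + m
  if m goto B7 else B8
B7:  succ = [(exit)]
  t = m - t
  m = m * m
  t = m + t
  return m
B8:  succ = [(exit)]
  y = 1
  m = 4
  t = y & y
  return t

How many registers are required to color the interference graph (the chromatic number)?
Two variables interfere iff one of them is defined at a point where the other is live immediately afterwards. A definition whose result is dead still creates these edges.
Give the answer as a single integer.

Answer: 3

Working:
def/use:
  B0 def {q,r,t} use ∅
  B1 def {g} use {t}
  B2 def {m,q,y} use ∅
  B3 def {y} use ∅
  B4 def {r} use ∅
  B5 def {m,t} use {t}
  B6 def {m} use ∅
  B7 def {m,t} use {m,t}
  B8 def {m,t,y} use ∅

Backward fixpoint:
  B0 li=∅ lo={t}
  B1 li={t} lo={t}
  B2 li={t} lo={m,t}
  B3 li={t} lo={t}
  B4 li={t} lo={t}
  B5 li={t} lo={m,t}
  B6 li={t} lo={m,t}
  B7 li={m,t} lo=∅
  B8 li=∅ lo=∅

Interfere edges:
  g↔{t}
  m↔{t,y}
  q↔{r,t,y}
  r↔{q,t}
  t↔{g,m,q,r,y}
  y↔{m,q,t}

Colouring:
  {m,t,y} pairwise interfere (3-clique) ⇒ χ ≥ 3
  3-colouring: r0={t}  r1={g,m,q}  r2={r,y}
  χ = 3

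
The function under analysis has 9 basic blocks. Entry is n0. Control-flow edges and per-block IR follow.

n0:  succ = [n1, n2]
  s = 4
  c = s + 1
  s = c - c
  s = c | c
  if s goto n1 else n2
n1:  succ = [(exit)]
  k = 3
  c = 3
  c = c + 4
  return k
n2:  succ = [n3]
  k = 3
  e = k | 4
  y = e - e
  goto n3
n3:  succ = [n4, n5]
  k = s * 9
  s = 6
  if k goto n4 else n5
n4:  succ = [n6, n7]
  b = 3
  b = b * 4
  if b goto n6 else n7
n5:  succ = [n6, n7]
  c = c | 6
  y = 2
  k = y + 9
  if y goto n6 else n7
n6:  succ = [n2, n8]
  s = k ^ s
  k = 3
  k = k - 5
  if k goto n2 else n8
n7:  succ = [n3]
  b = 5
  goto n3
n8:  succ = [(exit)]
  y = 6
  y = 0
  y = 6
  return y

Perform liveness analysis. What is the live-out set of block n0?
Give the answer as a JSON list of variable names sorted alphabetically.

Answer: ["c", "s"]

Derivation:
def/use:
  n0: {c,s} / ∅
  n1: {c,k} / ∅
  n2: {e,k,y} / ∅
  n3: {k,s} / {s}
  n4: {b} / ∅
  n5: {c,k,y} / {c}
  n6: {k,s} / {k,s}
  n7: {b} / ∅
  n8: {y} / ∅

Live sets:
  live n0: ∅→{c,s}
  live n1: ∅→∅
  live n2: {c,s}→{c,s}
  live n3: {c,s}→{c,k,s}
  live n4: {c,k,s}→{c,k,s}
  live n5: {c,s}→{c,k,s}
  live n6: {c,k,s}→{c,s}
  live n7: {c,s}→{c,s}
  live n8: ∅→∅

live-out(n0) = ["c", "s"]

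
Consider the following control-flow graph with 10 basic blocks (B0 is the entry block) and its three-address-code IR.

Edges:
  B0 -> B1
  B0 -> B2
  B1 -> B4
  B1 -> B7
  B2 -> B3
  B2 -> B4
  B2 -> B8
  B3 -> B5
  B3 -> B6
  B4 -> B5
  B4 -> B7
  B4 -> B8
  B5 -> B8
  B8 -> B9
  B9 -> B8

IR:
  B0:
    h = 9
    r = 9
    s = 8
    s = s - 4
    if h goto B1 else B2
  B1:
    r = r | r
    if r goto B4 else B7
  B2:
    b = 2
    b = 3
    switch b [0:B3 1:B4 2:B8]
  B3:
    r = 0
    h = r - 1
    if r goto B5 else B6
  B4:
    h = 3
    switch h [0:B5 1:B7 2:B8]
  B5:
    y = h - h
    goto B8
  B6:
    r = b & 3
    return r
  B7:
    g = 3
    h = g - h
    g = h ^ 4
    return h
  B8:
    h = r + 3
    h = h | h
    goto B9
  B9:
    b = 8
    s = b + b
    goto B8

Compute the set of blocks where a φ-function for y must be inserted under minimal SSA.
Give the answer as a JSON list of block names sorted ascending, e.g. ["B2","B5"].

idom tree: B1←B0 B2←B0 B3←B2 B4←B0 B5←B0 B6←B3 B7←B0 B8←B0 B9←B8
Dom at joins:
  B4: preds {B1,B2}: {B0,B1} ∩ {B0,B2} = {B0}; idom=B0
  B5: preds {B3,B4}: {B0,B2,B3} ∩ {B0,B4} = {B0}; idom=B0
  B7: preds {B1,B4}: {B0,B1} ∩ {B0,B4} = {B0}; idom=B0
  B8: preds {B2,B4,B5,B9}: {B0,B2} ∩ {B0,B4} ∩ {B0,B5} ∩ {B0,B8,B9} = {B0}; idom=B0

DF walk-up:
  join B4 pred B1: B1 stop@B0
  join B4 pred B2: B2 stop@B0
  join B5 pred B3: B3→B2 stop@B0
  join B5 pred B4: B4 stop@B0
  join B7 pred B1: B1 stop@B0
  join B7 pred B4: B4 stop@B0
  join B8 pred B2: B2 stop@B0
  join B8 pred B4: B4 stop@B0
  join B8 pred B5: B5 stop@B0
  join B8 pred B9: B9→B8 stop@B0
  DF(B0)=∅
  DF(B1)={B4,B7}
  DF(B2)={B4,B5,B8}
  DF(B3)={B5}
  DF(B4)={B5,B7,B8}
  DF(B5)={B8}
  DF(B6)=∅
  DF(B7)=∅
  DF(B8)={B8}
  DF(B9)={B8}

φ for y: defs {B5}
  DF⁺ = {B8}

Answer: ["B8"]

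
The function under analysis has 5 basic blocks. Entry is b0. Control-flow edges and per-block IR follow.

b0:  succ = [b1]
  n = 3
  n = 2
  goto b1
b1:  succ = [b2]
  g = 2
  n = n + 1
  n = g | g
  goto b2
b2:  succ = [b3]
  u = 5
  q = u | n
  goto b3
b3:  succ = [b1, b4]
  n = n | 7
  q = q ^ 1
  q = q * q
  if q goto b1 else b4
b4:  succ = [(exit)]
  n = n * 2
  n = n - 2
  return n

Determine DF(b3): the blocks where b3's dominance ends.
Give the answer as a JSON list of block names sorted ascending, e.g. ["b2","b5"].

idom tree: b1←b0 b2←b1 b3←b2 b4←b3
Join-block Dom:
  b1: preds {b0,b3}: {b0} ∩ {b0,b1,b2,b3} = {b0}; idom=b0

DF derivation:
  join b1 pred b0: · stop@b0
  join b1 pred b3: b3→b2→b1 stop@b0
  DF(b0)=∅
  DF(b1)={b1}
  DF(b2)={b1}
  DF(b3)={b1}
  DF(b4)=∅

DF(b3) = ["b1"]

Answer: ["b1"]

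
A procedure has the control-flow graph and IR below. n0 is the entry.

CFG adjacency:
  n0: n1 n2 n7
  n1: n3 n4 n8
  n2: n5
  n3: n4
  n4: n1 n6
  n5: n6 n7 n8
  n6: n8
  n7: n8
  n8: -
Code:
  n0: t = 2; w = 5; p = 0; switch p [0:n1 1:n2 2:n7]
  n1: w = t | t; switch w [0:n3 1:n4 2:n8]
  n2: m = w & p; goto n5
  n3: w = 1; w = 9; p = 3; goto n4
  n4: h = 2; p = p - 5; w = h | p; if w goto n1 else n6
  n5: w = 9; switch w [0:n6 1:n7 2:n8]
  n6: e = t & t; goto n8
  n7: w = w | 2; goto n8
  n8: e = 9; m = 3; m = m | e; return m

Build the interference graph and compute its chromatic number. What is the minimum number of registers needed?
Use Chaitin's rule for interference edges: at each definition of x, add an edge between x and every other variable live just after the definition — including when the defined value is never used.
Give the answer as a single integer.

Answer: 3

Working:
Per-block:
  n0: {p,t,w} / ∅
  n1: {w} / {t}
  n2: {m} / {p,w}
  n3: {p,w} / ∅
  n4: {h,p,w} / {p}
  n5: {w} / ∅
  n6: {e} / {t}
  n7: {w} / {w}
  n8: {e,m} / ∅

Live sets:
  n0: in=∅ out={p,t,w}
  n1: in={p,t} out={p,t}
  n2: in={p,t,w} out={t}
  n3: in={t} out={p,t}
  n4: in={p,t} out={p,t}
  n5: in={t} out={t,w}
  n6: in={t} out=∅
  n7: in={w} out=∅
  n8: in=∅ out=∅

Conflict graph:
  e↔{m}
  h↔{p,t}
  m↔{e,t}
  p↔{h,t,w}
  t↔{h,m,p,w}
  w↔{p,t}

Chromatic number:
  lower bound: {h,p,t} mutually conflict ⇒ χ ≥ 3
  assign e→R0 h→R2 m→R1 p→R1 t→R0 w→R2 — no edge inside a register ⇒ χ ≤ 3
  χ = 3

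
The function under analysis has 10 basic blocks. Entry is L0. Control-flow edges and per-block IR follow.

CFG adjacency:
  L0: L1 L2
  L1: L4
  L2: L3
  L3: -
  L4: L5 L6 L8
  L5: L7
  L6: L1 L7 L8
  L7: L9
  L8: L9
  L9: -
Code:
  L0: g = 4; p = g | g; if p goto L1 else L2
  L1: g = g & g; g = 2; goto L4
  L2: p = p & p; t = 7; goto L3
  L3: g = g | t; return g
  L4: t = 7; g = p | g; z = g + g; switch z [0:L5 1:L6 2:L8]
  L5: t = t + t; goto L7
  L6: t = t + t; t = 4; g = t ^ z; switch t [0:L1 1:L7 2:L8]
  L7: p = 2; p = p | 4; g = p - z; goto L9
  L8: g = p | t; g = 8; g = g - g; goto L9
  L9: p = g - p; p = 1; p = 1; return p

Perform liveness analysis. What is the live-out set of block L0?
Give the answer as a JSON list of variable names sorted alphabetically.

Answer: ["g", "p"]

Analysis:
def/use:
  L0: {g,p} / ∅
  L1: {g} / {g}
  L2: {p,t} / {p}
  L3: {g} / {g,t}
  L4: {g,t,z} / {g,p}
  L5: {t} / {t}
  L6: {g,t} / {t,z}
  L7: {g,p} / {z}
  L8: {g} / {p,t}
  L9: {p} / {g,p}

Backward fixpoint:
  L0: in=∅ out={g,p}
  L1: in={g,p} out={g,p}
  L2: in={g,p} out={g,t}
  L3: in={g,t} out=∅
  L4: in={g,p} out={p,t,z}
  L5: in={t,z} out={z}
  L6: in={p,t,z} out={g,p,t,z}
  L7: in={z} out={g,p}
  L8: in={p,t} out={g,p}
  L9: in={g,p} out=∅

live-out(L0) = ["g", "p"]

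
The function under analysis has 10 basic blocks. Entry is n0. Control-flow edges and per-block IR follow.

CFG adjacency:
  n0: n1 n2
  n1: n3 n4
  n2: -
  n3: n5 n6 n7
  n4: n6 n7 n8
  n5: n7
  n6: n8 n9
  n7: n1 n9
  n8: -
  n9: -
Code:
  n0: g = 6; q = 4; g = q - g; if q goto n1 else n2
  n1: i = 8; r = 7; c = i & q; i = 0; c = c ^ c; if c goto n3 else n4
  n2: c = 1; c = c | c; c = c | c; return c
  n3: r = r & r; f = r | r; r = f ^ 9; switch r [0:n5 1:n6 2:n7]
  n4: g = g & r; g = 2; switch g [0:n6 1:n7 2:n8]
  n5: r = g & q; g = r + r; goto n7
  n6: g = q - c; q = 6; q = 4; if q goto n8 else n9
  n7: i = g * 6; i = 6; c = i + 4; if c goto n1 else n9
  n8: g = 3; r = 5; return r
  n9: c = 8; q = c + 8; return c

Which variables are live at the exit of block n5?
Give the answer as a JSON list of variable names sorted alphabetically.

Answer: ["g", "q"]

Derivation:
def/use:
  n0 def {g,q} use ∅
  n1 def {c,i,r} use {q}
  n2 def {c} use ∅
  n3 def {f,r} use {r}
  n4 def {g} use {g,r}
  n5 def {g,r} use {g,q}
  n6 def {g,q} use {c,q}
  n7 def {c,i} use {g}
  n8 def {g,r} use ∅
  n9 def {c,q} use ∅

Live sets:
  live n0: ∅→{g,q}
  live n1: {g,q}→{c,g,q,r}
  live n2: ∅→∅
  live n3: {c,g,q,r}→{c,g,q}
  live n4: {c,g,q,r}→{c,g,q}
  live n5: {g,q}→{g,q}
  live n6: {c,q}→∅
  live n7: {g,q}→{g,q}
  live n8: ∅→∅
  live n9: ∅→∅

live-out(n5) = ["g", "q"]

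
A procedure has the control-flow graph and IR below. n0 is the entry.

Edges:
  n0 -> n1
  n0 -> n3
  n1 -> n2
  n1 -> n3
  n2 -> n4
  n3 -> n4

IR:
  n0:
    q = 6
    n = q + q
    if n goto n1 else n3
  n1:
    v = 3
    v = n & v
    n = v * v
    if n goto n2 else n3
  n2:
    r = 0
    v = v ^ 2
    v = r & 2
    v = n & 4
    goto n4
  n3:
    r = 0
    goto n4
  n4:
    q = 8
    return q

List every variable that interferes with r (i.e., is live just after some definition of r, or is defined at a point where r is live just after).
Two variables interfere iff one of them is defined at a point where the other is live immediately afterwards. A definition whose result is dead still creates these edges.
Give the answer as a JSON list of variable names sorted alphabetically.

Answer: ["n", "v"]

Working:
Per-block:
  n0 def {n,q} use ∅
  n1 def {n,v} use {n}
  n2 def {r,v} use {n,v}
  n3 def {r} use ∅
  n4 def {q} use ∅

Live sets:
  n0 li=∅ lo={n}
  n1 li={n} lo={n,v}
  n2 li={n,v} lo=∅
  n3 li=∅ lo=∅
  n4 li=∅ lo=∅

Interference:
  n — {r,v}
  q — ∅
  r — {n,v}
  v — {n,r}

N(r) = ["n", "v"]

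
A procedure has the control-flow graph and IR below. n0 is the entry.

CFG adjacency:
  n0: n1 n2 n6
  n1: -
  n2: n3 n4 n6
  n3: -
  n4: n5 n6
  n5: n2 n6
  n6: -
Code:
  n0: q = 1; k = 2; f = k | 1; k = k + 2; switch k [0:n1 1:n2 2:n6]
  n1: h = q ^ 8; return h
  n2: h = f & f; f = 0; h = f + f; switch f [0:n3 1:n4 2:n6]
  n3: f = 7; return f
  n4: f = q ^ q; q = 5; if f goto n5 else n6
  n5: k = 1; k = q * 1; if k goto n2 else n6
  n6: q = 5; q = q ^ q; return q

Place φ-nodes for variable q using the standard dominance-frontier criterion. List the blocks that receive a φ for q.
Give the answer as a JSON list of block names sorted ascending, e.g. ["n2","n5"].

idom tree: n1←n0 n2←n0 n3←n2 n4←n2 n5←n4 n6←n0
Join-block Dom:
  n2: preds {n0,n5}: {n0} ∩ {n0,n2,n4,n5} = {n0}; idom=n0
  n6: preds {n0,n2,n4,n5}: {n0} ∩ {n0,n2} ∩ {n0,n2,n4} ∩ {n0,n2,n4,n5} = {n0}; idom=n0

Frontier:
  n2←n0: walk · to n0
  n2←n5: walk n5→n4→n2 to n0
  n6←n0: walk · to n0
  n6←n2: walk n2 to n0
  n6←n4: walk n4→n2 to n0
  n6←n5: walk n5→n4→n2 to n0
  n0: DF=∅
  n1: DF=∅
  n2: DF={n2,n6}
  n3: DF=∅
  n4: DF={n2,n6}
  n5: DF={n2,n6}
  n6: DF=∅

φ for q: defs {n0,n4,n6}
  DF⁺ = {n2,n6}

Answer: ["n2", "n6"]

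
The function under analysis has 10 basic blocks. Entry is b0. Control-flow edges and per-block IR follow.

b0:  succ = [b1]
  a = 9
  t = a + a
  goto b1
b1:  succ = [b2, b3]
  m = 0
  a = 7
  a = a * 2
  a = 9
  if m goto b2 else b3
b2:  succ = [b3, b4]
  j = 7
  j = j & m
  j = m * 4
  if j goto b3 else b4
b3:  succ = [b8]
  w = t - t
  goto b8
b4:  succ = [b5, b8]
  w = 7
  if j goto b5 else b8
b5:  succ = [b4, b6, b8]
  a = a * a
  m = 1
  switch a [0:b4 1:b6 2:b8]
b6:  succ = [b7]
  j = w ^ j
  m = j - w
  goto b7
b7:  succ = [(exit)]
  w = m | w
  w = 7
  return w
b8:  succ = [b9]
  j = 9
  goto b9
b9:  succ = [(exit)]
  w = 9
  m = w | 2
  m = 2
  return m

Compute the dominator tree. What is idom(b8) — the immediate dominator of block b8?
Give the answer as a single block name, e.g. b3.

idom tree: b1←b0 b2←b1 b3←b1 b4←b2 b5←b4 b6←b5 b7←b6 b8←b1 b9←b8
Join-block Dom:
  b3: preds {b1,b2}: {b0,b1} ∩ {b0,b1,b2} = {b0,b1}; idom=b1
  b4: preds {b2,b5}: {b0,b1,b2} ∩ {b0,b1,b2,b4,b5} = {b0,b1,b2}; idom=b2
  b8: preds {b3,b4,b5}: {b0,b1,b3} ∩ {b0,b1,b2,b4} ∩ {b0,b1,b2,b4,b5} = {b0,b1}; idom=b1

idom(b8) = b1

Answer: b1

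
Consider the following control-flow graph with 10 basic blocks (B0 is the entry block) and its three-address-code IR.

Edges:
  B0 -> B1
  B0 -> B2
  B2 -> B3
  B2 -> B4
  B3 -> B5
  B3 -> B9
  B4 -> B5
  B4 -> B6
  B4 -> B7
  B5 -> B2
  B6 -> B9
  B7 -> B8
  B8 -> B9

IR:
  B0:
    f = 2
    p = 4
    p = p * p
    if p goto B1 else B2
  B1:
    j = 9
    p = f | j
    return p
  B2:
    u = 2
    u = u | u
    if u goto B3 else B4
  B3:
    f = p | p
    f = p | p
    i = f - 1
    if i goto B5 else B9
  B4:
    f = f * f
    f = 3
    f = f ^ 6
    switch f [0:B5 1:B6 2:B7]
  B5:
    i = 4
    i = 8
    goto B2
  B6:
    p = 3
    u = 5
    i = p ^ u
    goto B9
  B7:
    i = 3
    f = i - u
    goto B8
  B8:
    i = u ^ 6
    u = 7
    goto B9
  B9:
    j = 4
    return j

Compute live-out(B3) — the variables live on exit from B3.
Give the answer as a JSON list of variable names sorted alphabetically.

Answer: ["f", "p"]

Derivation:
Block summaries:
  B0: def={f,p} ue=∅
  B1: def={j,p} ue={f}
  B2: def={u} ue=∅
  B3: def={f,i} ue={p}
  B4: def={f} ue={f}
  B5: def={i} ue=∅
  B6: def={i,p,u} ue=∅
  B7: def={f,i} ue={u}
  B8: def={i,u} ue={u}
  B9: def={j} ue=∅

Backward fixpoint:
  B0 li=∅ lo={f,p}
  B1 li={f} lo=∅
  B2 li={f,p} lo={f,p,u}
  B3 li={p} lo={f,p}
  B4 li={f,p,u} lo={f,p,u}
  B5 li={f,p} lo={f,p}
  B6 li=∅ lo=∅
  B7 li={u} lo={u}
  B8 li={u} lo=∅
  B9 li=∅ lo=∅

live-out(B3) = ["f", "p"]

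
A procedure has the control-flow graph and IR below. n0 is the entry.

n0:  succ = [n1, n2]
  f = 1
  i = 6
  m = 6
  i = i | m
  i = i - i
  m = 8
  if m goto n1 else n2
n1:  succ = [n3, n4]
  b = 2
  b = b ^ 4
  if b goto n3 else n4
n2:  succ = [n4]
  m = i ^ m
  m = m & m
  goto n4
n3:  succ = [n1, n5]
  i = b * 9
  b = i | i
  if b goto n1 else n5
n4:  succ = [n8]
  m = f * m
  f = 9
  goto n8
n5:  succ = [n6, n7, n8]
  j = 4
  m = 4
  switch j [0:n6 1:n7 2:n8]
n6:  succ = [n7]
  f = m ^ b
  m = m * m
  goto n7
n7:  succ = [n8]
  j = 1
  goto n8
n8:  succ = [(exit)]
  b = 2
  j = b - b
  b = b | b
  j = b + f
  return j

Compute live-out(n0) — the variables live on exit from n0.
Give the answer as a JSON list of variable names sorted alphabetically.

Answer: ["f", "i", "m"]

Analysis:
Per-block:
  n0: {f,i,m} / ∅
  n1: {b} / ∅
  n2: {m} / {i,m}
  n3: {b,i} / {b}
  n4: {f,m} / {f,m}
  n5: {j,m} / ∅
  n6: {f,m} / {b,m}
  n7: {j} / ∅
  n8: {b,j} / {f}

Live sets:
  n0: in=∅ out={f,i,m}
  n1: in={f,m} out={b,f,m}
  n2: in={f,i,m} out={f,m}
  n3: in={b,f,m} out={b,f,m}
  n4: in={f,m} out={f}
  n5: in={b,f} out={b,f,m}
  n6: in={b,m} out={f}
  n7: in={f} out={f}
  n8: in={f} out=∅

live-out(n0) = ["f", "i", "m"]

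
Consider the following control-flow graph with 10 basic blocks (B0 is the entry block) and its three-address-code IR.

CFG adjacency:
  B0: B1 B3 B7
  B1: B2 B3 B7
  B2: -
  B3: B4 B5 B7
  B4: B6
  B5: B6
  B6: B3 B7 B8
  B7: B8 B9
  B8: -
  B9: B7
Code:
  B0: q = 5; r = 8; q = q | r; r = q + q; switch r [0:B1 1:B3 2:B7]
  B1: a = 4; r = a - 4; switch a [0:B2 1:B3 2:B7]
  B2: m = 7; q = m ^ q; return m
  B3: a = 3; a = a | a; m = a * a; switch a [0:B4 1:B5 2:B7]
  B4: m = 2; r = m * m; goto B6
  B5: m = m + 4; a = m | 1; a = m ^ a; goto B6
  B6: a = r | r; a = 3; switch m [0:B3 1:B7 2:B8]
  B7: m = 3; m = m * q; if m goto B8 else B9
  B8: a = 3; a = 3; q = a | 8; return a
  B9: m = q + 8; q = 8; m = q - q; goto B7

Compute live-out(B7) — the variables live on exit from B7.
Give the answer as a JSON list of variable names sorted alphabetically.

Block summaries:
  B0: {q,r} / ∅
  B1: {a,r} / ∅
  B2: {m,q} / {q}
  B3: {a,m} / ∅
  B4: {m,r} / ∅
  B5: {a,m} / {m}
  B6: {a} / {m,r}
  B7: {m} / {q}
  B8: {a,q} / ∅
  B9: {m,q} / {q}

Liveness:
  live B0: ∅→{q,r}
  live B1: {q}→{q,r}
  live B2: {q}→∅
  live B3: {q,r}→{m,q,r}
  live B4: {q}→{m,q,r}
  live B5: {m,q,r}→{m,q,r}
  live B6: {m,q,r}→{q,r}
  live B7: {q}→{q}
  live B8: ∅→∅
  live B9: {q}→{q}

live-out(B7) = ["q"]

Answer: ["q"]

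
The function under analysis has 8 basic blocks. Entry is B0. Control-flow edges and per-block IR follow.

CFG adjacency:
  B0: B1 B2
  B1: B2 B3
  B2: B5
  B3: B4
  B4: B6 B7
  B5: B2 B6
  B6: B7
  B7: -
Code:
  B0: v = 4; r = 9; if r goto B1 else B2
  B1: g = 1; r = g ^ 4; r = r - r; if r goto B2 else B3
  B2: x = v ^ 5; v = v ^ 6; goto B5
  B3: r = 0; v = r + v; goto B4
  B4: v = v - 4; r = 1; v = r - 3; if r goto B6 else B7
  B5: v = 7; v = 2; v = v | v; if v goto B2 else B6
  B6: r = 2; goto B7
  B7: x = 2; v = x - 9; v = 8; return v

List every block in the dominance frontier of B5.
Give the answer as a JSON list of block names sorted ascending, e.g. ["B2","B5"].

idom tree: B1←B0 B2←B0 B3←B1 B4←B3 B5←B2 B6←B0 B7←B0
Join-block Dom:
  B2: preds {B0,B1,B5}: {B0} ∩ {B0,B1} ∩ {B0,B2,B5} = {B0}; idom=B0
  B6: preds {B4,B5}: {B0,B1,B3,B4} ∩ {B0,B2,B5} = {B0}; idom=B0
  B7: preds {B4,B6}: {B0,B1,B3,B4} ∩ {B0,B6} = {B0}; idom=B0

Frontier:
  join B2 pred B0: · stop@B0
  join B2 pred B1: B1 stop@B0
  join B2 pred B5: B5→B2 stop@B0
  join B6 pred B4: B4→B3→B1 stop@B0
  join B6 pred B5: B5→B2 stop@B0
  join B7 pred B4: B4→B3→B1 stop@B0
  join B7 pred B6: B6 stop@B0
  B0: DF=∅
  B1: DF={B2,B6,B7}
  B2: DF={B2,B6}
  B3: DF={B6,B7}
  B4: DF={B6,B7}
  B5: DF={B2,B6}
  B6: DF={B7}
  B7: DF=∅

DF(B5) = ["B2", "B6"]

Answer: ["B2", "B6"]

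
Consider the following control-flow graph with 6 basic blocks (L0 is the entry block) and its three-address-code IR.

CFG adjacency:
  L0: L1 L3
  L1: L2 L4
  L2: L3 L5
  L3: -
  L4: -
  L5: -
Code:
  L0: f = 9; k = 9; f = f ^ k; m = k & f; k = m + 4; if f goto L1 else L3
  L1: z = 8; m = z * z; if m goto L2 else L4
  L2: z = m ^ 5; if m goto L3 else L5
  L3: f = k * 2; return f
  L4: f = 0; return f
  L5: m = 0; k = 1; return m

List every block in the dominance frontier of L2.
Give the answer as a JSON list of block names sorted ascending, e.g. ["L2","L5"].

idom tree: L1←L0 L2←L1 L3←L0 L4←L1 L5←L2
Dom at joins:
  L3: preds {L0,L2}: {L0} ∩ {L0,L1,L2} = {L0}; idom=L0

DF derivation:
  join L3 pred L0: · stop@L0
  join L3 pred L2: L2→L1 stop@L0
  DF(L0)=∅
  DF(L1)={L3}
  DF(L2)={L3}
  DF(L3)=∅
  DF(L4)=∅
  DF(L5)=∅

DF(L2) = ["L3"]

Answer: ["L3"]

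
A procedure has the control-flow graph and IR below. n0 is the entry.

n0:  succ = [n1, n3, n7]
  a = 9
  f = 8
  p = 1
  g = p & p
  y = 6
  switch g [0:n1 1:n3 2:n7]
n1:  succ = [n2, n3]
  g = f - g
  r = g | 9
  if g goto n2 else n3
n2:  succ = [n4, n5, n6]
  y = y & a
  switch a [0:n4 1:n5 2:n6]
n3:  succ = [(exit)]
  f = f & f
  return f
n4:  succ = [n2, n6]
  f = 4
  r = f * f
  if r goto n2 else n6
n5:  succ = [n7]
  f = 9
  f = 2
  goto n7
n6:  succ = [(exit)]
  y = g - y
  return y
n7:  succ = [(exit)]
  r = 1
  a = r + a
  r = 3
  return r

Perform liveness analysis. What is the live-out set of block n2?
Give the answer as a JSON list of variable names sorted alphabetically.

Answer: ["a", "g", "y"]

Analysis:
Per-block:
  n0: {a,f,g,p,y} / ∅
  n1: {g,r} / {f,g}
  n2: {y} / {a,y}
  n3: {f} / {f}
  n4: {f,r} / ∅
  n5: {f} / ∅
  n6: {y} / {g,y}
  n7: {a,r} / {a}

Backward fixpoint:
  n0 li=∅ lo={a,f,g,y}
  n1 li={a,f,g,y} lo={a,f,g,y}
  n2 li={a,g,y} lo={a,g,y}
  n3 li={f} lo=∅
  n4 li={a,g,y} lo={a,g,y}
  n5 li={a} lo={a}
  n6 li={g,y} lo=∅
  n7 li={a} lo=∅

live-out(n2) = ["a", "g", "y"]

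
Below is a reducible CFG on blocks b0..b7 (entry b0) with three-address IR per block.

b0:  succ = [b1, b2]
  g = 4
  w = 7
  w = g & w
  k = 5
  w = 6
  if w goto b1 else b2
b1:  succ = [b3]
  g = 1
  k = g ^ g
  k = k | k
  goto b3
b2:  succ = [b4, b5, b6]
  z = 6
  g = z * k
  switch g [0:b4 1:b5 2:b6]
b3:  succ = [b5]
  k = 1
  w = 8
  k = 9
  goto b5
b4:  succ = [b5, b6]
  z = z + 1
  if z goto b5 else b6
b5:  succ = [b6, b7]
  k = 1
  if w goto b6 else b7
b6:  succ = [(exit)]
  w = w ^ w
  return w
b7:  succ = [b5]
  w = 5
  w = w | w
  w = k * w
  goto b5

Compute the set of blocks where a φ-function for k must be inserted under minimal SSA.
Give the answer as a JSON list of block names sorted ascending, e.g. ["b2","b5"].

Answer: ["b5", "b6"]

Working:
idom tree: b1←b0 b2←b0 b3←b1 b4←b2 b5←b0 b6←b0 b7←b5
Dom∩ at merges:
  b5: preds {b2,b3,b4,b7}: {b0,b2} ∩ {b0,b1,b3} ∩ {b0,b2,b4} ∩ {b0,b5,b7} = {b0}; idom=b0
  b6: preds {b2,b4,b5}: {b0,b2} ∩ {b0,b2,b4} ∩ {b0,b5} = {b0}; idom=b0

Frontier:
  join b5 pred b2: b2 stop@b0
  join b5 pred b3: b3→b1 stop@b0
  join b5 pred b4: b4→b2 stop@b0
  join b5 pred b7: b7→b5 stop@b0
  join b6 pred b2: b2 stop@b0
  join b6 pred b4: b4→b2 stop@b0
  join b6 pred b5: b5 stop@b0
  DF(b0)=∅
  DF(b1)={b5}
  DF(b2)={b5,b6}
  DF(b3)={b5}
  DF(b4)={b5,b6}
  DF(b5)={b5,b6}
  DF(b6)=∅
  DF(b7)={b5}

φ for k: defs {b0,b1,b3,b5}
  DF⁺ = {b5,b6}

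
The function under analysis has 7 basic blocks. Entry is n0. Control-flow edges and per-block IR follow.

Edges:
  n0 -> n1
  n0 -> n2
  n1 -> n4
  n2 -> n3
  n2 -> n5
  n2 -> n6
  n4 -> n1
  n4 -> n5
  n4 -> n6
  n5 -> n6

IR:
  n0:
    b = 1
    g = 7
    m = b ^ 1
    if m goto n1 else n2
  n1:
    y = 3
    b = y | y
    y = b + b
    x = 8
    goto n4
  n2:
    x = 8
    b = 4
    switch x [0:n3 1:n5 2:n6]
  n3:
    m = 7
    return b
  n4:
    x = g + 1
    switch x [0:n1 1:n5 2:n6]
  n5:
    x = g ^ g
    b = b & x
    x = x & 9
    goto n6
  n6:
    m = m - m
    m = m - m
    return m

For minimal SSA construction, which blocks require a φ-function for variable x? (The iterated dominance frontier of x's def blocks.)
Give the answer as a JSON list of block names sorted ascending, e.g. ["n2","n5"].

idom tree: n1←n0 n2←n0 n3←n2 n4←n1 n5←n0 n6←n0
Join-block Dom:
  n1: preds {n0,n4}: {n0} ∩ {n0,n1,n4} = {n0}; idom=n0
  n5: preds {n2,n4}: {n0,n2} ∩ {n0,n1,n4} = {n0}; idom=n0
  n6: preds {n2,n4,n5}: {n0,n2} ∩ {n0,n1,n4} ∩ {n0,n5} = {n0}; idom=n0

DF derivation:
  n1←n0: walk · to n0
  n1←n4: walk n4→n1 to n0
  n5←n2: walk n2 to n0
  n5←n4: walk n4→n1 to n0
  n6←n2: walk n2 to n0
  n6←n4: walk n4→n1 to n0
  n6←n5: walk n5 to n0
  DF(n0)=∅
  DF(n1)={n1,n5,n6}
  DF(n2)={n5,n6}
  DF(n3)=∅
  DF(n4)={n1,n5,n6}
  DF(n5)={n6}
  DF(n6)=∅

φ for x: defs {n1,n2,n4,n5}
  DF⁺ = {n1,n5,n6}

Answer: ["n1", "n5", "n6"]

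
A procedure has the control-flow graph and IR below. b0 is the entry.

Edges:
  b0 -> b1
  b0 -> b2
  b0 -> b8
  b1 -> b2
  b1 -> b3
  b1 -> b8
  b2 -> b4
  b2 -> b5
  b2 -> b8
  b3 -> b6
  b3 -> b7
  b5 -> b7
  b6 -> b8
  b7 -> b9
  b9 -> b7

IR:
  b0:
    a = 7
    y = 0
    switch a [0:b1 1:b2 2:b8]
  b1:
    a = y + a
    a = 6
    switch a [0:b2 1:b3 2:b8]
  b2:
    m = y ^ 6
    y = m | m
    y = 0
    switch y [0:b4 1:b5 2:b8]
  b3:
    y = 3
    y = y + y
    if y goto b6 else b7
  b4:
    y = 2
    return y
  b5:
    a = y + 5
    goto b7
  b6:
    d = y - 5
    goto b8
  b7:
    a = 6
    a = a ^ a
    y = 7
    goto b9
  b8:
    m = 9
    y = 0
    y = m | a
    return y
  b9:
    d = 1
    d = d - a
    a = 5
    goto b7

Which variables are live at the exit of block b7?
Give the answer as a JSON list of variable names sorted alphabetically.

def/use:
  b0 def {a,y} use ∅
  b1 def {a} use {a,y}
  b2 def {m,y} use {y}
  b3 def {y} use ∅
  b4 def {y} use ∅
  b5 def {a} use {y}
  b6 def {d} use {y}
  b7 def {a,y} use ∅
  b8 def {m,y} use {a}
  b9 def {a,d} use {a}

Live sets:
  b0 li=∅ lo={a,y}
  b1 li={a,y} lo={a,y}
  b2 li={a,y} lo={a,y}
  b3 li={a} lo={a,y}
  b4 li=∅ lo=∅
  b5 li={y} lo=∅
  b6 li={a,y} lo={a}
  b7 li=∅ lo={a}
  b8 li={a} lo=∅
  b9 li={a} lo=∅

live-out(b7) = ["a"]

Answer: ["a"]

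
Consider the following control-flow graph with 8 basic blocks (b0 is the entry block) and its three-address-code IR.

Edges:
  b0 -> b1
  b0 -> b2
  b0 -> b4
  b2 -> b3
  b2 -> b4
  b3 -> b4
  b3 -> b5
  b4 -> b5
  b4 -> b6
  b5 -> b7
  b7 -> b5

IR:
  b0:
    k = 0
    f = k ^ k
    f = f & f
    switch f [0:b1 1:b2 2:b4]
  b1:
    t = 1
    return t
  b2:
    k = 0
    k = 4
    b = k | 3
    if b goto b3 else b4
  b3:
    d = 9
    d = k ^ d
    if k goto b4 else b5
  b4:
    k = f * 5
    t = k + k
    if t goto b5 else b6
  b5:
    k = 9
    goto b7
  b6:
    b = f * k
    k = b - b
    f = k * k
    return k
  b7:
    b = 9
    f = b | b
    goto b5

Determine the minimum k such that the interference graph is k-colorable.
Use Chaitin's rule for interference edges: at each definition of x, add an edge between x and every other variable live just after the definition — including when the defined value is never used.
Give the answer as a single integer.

Answer: 3

Derivation:
Block summaries:
  b0: def={f,k} ue=∅
  b1: def={t} ue=∅
  b2: def={b,k} ue=∅
  b3: def={d} ue={k}
  b4: def={k,t} ue={f}
  b5: def={k} ue=∅
  b6: def={b,f,k} ue={f,k}
  b7: def={b,f} ue=∅

Live sets:
  b0: in=∅ out={f}
  b1: in=∅ out=∅
  b2: in={f} out={f,k}
  b3: in={f,k} out={f}
  b4: in={f} out={f,k}
  b5: in=∅ out=∅
  b6: in={f,k} out=∅
  b7: in=∅ out=∅

Interfere edges:
  b: {f,k}
  d: {f,k}
  f: {b,d,k,t}
  k: {b,d,f,t}
  t: {f,k}

Colouring:
  {b,f,k} pairwise interfere (3-clique) ⇒ χ ≥ 3
  assign b→R2 d→R2 f→R0 k→R1 t→R2 — no edge inside a register ⇒ χ ≤ 3
  χ = 3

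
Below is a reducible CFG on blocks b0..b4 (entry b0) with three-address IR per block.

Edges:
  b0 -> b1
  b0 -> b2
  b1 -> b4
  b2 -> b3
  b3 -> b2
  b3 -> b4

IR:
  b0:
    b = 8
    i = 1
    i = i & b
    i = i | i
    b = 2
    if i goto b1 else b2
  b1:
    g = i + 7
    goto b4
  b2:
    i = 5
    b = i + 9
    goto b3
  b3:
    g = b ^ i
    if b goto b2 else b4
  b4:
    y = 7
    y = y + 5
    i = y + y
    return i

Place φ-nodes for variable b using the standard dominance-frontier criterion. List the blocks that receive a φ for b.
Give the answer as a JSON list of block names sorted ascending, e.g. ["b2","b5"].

idom tree: b1←b0 b2←b0 b3←b2 b4←b0
Dom∩ at merges:
  b2: preds {b0,b3}: {b0} ∩ {b0,b2,b3} = {b0}; idom=b0
  b4: preds {b1,b3}: {b0,b1} ∩ {b0,b2,b3} = {b0}; idom=b0

Frontier:
  join b2 pred b0: · stop@b0
  join b2 pred b3: b3→b2 stop@b0
  join b4 pred b1: b1 stop@b0
  join b4 pred b3: b3→b2 stop@b0
  DF(b0)=∅
  DF(b1)={b4}
  DF(b2)={b2,b4}
  DF(b3)={b2,b4}
  DF(b4)=∅

φ for b: defs {b0,b2}
  DF⁺ = {b2,b4}

Answer: ["b2", "b4"]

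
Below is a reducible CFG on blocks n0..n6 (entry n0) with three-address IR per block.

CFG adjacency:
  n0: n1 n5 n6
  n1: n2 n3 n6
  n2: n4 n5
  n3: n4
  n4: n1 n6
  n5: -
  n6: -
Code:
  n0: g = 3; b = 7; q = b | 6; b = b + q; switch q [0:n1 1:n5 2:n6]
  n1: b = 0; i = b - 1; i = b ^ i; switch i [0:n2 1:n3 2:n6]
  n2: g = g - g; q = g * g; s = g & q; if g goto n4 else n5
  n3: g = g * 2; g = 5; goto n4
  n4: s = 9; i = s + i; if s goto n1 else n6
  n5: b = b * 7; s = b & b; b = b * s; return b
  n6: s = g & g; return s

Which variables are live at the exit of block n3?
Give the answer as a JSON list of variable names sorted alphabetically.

Answer: ["g", "i"]

Derivation:
Per-block:
  n0: {b,g,q} / ∅
  n1: {b,i} / ∅
  n2: {g,q,s} / {g}
  n3: {g} / {g}
  n4: {i,s} / {i}
  n5: {b,s} / {b}
  n6: {s} / {g}

Liveness:
  live n0: ∅→{b,g}
  live n1: {g}→{b,g,i}
  live n2: {b,g,i}→{b,g,i}
  live n3: {g,i}→{g,i}
  live n4: {g,i}→{g}
  live n5: {b}→∅
  live n6: {g}→∅

live-out(n3) = ["g", "i"]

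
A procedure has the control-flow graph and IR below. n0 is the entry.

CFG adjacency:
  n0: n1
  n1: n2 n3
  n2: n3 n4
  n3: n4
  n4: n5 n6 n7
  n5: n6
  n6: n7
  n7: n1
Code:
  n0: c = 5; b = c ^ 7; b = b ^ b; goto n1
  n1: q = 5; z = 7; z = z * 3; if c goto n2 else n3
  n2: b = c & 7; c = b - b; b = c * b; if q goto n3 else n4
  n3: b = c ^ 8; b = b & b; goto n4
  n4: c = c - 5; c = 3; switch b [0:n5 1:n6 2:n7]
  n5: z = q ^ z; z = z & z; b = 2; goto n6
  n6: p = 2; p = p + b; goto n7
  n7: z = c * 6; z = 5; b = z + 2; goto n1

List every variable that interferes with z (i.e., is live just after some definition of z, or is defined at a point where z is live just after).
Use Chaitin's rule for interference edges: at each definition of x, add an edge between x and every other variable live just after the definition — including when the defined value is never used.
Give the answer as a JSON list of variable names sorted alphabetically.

Answer: ["b", "c", "q"]

Analysis:
Block summaries:
  n0: {b,c} / ∅
  n1: {q,z} / {c}
  n2: {b,c} / {c,q}
  n3: {b} / {c}
  n4: {c} / {b,c}
  n5: {b,z} / {q,z}
  n6: {p} / {b}
  n7: {b,z} / {c}

Liveness:
  n0: in=∅ out={c}
  n1: in={c} out={c,q,z}
  n2: in={c,q,z} out={b,c,q,z}
  n3: in={c,q,z} out={b,c,q,z}
  n4: in={b,c,q,z} out={b,c,q,z}
  n5: in={c,q,z} out={b,c}
  n6: in={b,c} out={c}
  n7: in={c} out={c}

Conflict graph:
  b: {c,p,q,z}
  c: {b,p,q,z}
  p: {b,c}
  q: {b,c,z}
  z: {b,c,q}

N(z) = ["b", "c", "q"]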